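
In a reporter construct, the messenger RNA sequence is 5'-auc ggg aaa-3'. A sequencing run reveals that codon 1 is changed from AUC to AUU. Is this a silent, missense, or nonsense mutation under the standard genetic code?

Position 3 falls in codon 1: AUC → Ile.
After the substitution the codon is AUU → Ile.
Both encode Ile, so the change is synonymous.

silent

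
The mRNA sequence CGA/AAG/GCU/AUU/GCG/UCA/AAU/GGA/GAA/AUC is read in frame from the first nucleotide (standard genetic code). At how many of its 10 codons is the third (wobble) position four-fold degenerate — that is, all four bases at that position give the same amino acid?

Codon 1 CGA (Arg): third position 4-fold.
Codon 2 AAG (Lys): third position 2-fold.
Codon 3 GCU (Ala): third position 4-fold.
Codon 4 AUU (Ile): third position 3-fold.
Codon 5 GCG (Ala): third position 4-fold.
Codon 6 UCA (Ser): third position 4-fold.
Codon 7 AAU (Asn): third position 2-fold.
Codon 8 GGA (Gly): third position 4-fold.
Codon 9 GAA (Glu): third position 2-fold.
Codon 10 AUC (Ile): third position 3-fold.
Four-fold degenerate third positions: 5.

5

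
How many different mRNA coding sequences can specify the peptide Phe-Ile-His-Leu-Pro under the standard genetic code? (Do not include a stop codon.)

288

Phe: 2 codons.
Ile: 3 codons.
His: 2 codons.
Leu: 6 codons.
Pro: 4 codons.
2 × 3 × 2 × 6 × 4 = 288.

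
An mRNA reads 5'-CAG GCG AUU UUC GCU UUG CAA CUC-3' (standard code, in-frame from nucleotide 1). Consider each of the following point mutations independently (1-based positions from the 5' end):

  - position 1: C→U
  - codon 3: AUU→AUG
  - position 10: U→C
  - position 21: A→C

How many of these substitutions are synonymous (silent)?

0

Codon 1: CAG (Gln) → UAG (Stop) — nonsense.
Codon 3: AUU (Ile) → AUG (Met) — missense.
Codon 4: UUC (Phe) → CUC (Leu) — missense.
Codon 7: CAA (Gln) → CAC (His) — missense.
Synonymous: 0 of 4.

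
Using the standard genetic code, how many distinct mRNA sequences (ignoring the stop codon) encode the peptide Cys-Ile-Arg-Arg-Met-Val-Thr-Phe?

6912

Cys: 2 codons.
Ile: 3 codons.
Arg: 6 codons.
Arg: 6 codons.
Met: 1 codon.
Val: 4 codons.
Thr: 4 codons.
Phe: 2 codons.
2 × 3 × 6 × 6 × 1 × 4 × 4 × 2 = 6912.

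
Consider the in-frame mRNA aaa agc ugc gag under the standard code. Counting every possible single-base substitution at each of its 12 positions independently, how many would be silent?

Codon 1 (AAA, Lys): 1 synonymous substitution.
Codon 2 (AGC, Ser): 1 synonymous substitution.
Codon 3 (UGC, Cys): 1 synonymous substitution.
Codon 4 (GAG, Glu): 1 synonymous substitution.
Total: 1 + 1 + 1 + 1 = 4.

4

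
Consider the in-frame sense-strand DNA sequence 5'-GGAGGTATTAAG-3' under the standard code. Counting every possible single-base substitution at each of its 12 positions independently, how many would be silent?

9

Codon 1 (GGA, Gly): 3 synonymous substitutions.
Codon 2 (GGT, Gly): 3 synonymous substitutions.
Codon 3 (ATT, Ile): 2 synonymous substitutions.
Codon 4 (AAG, Lys): 1 synonymous substitution.
Total: 3 + 3 + 2 + 1 = 9.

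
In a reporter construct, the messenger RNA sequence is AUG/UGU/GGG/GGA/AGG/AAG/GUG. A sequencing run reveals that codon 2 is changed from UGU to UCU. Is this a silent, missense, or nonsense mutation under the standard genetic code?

missense

Position 5 falls in codon 2: UGU → Cys.
After the substitution the codon is UCU → Ser.
Cys ≠ Ser, so this is a missense mutation.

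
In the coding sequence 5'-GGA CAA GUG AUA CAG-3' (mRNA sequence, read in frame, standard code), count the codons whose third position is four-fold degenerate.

Codon 1 GGA (Gly): third position 4-fold.
Codon 2 CAA (Gln): third position 2-fold.
Codon 3 GUG (Val): third position 4-fold.
Codon 4 AUA (Ile): third position 3-fold.
Codon 5 CAG (Gln): third position 2-fold.
Four-fold degenerate third positions: 2.

2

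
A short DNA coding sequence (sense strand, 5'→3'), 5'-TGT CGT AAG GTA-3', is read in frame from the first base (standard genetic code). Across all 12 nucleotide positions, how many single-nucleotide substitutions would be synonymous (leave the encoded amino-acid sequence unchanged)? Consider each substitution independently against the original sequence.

Codon 1 (TGT, Cys): 1 synonymous substitution.
Codon 2 (CGT, Arg): 3 synonymous substitutions.
Codon 3 (AAG, Lys): 1 synonymous substitution.
Codon 4 (GTA, Val): 3 synonymous substitutions.
Total: 1 + 3 + 1 + 3 = 8.

8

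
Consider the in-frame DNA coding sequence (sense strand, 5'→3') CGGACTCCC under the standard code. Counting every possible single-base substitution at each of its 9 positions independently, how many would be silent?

10

Codon 1 (CGG, Arg): 4 synonymous substitutions.
Codon 2 (ACT, Thr): 3 synonymous substitutions.
Codon 3 (CCC, Pro): 3 synonymous substitutions.
Total: 4 + 3 + 3 = 10.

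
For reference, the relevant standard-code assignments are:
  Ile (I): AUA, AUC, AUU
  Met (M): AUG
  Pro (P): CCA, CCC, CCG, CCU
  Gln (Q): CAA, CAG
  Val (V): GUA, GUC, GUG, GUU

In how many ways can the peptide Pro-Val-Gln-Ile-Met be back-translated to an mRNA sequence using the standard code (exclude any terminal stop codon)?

Pro: 4 codons.
Val: 4 codons.
Gln: 2 codons.
Ile: 3 codons.
Met: 1 codon.
4 × 4 × 2 × 3 × 1 = 96.

96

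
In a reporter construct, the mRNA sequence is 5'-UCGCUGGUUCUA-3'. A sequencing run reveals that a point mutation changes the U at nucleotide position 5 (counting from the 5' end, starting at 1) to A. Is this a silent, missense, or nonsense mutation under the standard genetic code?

missense

Position 5 falls in codon 2: CUG → Leu.
After the substitution the codon is CAG → Gln.
Leu ≠ Gln, so this is a missense mutation.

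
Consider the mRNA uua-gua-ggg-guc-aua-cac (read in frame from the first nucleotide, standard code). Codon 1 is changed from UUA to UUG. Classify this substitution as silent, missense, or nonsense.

silent

Position 3 falls in codon 1: UUA → Leu.
After the substitution the codon is UUG → Leu.
Both encode Leu, so the change is synonymous.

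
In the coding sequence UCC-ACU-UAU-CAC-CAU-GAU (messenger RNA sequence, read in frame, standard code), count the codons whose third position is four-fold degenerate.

2

Codon 1 UCC (Ser): third position 4-fold.
Codon 2 ACU (Thr): third position 4-fold.
Codon 3 UAU (Tyr): third position 2-fold.
Codon 4 CAC (His): third position 2-fold.
Codon 5 CAU (His): third position 2-fold.
Codon 6 GAU (Asp): third position 2-fold.
Four-fold degenerate third positions: 2.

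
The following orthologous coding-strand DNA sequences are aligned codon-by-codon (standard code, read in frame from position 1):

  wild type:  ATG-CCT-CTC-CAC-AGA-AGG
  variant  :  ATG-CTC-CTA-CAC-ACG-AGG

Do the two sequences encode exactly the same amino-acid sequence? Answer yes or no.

Codon 1: ATG Met / ATG Met — identical.
Codon 2: CCT Pro / CTC Leu — nonsynonymous.
Codon 3: CTC Leu / CTA Leu — synonymous.
Codon 4: CAC His / CAC His — identical.
Codon 5: AGA Arg / ACG Thr — nonsynonymous.
Codon 6: AGG Arg / AGG Arg — identical.
Nonsynonymous differences: 2 → different protein.

no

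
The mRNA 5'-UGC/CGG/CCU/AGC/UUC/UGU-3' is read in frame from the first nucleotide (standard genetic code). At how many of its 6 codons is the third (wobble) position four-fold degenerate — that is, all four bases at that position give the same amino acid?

Codon 1 UGC (Cys): third position 2-fold.
Codon 2 CGG (Arg): third position 4-fold.
Codon 3 CCU (Pro): third position 4-fold.
Codon 4 AGC (Ser): third position 2-fold.
Codon 5 UUC (Phe): third position 2-fold.
Codon 6 UGU (Cys): third position 2-fold.
Four-fold degenerate third positions: 2.

2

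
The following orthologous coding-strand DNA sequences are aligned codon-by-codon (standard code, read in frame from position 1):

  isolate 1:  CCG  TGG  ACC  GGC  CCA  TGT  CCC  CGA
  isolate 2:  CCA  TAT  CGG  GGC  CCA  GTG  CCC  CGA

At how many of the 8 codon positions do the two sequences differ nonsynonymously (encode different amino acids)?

Codon 1: CCG Pro / CCA Pro — synonymous.
Codon 2: TGG Trp / TAT Tyr — nonsynonymous.
Codon 3: ACC Thr / CGG Arg — nonsynonymous.
Codon 4: GGC Gly / GGC Gly — identical.
Codon 5: CCA Pro / CCA Pro — identical.
Codon 6: TGT Cys / GTG Val — nonsynonymous.
Codon 7: CCC Pro / CCC Pro — identical.
Codon 8: CGA Arg / CGA Arg — identical.
Nonsynonymous differences: 3.

3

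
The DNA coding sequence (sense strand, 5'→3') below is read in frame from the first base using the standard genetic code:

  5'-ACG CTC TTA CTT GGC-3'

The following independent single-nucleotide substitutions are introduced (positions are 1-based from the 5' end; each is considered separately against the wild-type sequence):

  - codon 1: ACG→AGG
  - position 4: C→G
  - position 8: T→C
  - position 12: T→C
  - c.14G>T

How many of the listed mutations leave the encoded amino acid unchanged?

Codon 1: ACG (Thr) → AGG (Arg) — missense.
Codon 2: CTC (Leu) → GTC (Val) — missense.
Codon 3: TTA (Leu) → TCA (Ser) — missense.
Codon 4: CTT (Leu) → CTC (Leu) — synonymous.
Codon 5: GGC (Gly) → GTC (Val) — missense.
Synonymous: 1 of 5.

1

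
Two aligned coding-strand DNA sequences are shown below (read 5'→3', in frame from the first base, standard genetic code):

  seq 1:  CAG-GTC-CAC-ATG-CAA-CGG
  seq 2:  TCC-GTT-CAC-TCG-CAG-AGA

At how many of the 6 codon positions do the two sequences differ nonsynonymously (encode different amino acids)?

2

Codon 1: CAG Gln / TCC Ser — nonsynonymous.
Codon 2: GTC Val / GTT Val — synonymous.
Codon 3: CAC His / CAC His — identical.
Codon 4: ATG Met / TCG Ser — nonsynonymous.
Codon 5: CAA Gln / CAG Gln — synonymous.
Codon 6: CGG Arg / AGA Arg — synonymous.
Nonsynonymous differences: 2.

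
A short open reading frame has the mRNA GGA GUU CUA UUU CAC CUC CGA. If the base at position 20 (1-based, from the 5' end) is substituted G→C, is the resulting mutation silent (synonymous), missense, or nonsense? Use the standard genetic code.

Position 20 falls in codon 7: CGA → Arg.
After the substitution the codon is CCA → Pro.
Arg ≠ Pro, so this is a missense mutation.

missense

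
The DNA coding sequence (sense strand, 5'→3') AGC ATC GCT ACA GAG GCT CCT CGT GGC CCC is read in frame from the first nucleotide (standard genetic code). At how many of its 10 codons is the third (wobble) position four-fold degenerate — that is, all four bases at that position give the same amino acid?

Codon 1 AGC (Ser): third position 2-fold.
Codon 2 ATC (Ile): third position 3-fold.
Codon 3 GCT (Ala): third position 4-fold.
Codon 4 ACA (Thr): third position 4-fold.
Codon 5 GAG (Glu): third position 2-fold.
Codon 6 GCT (Ala): third position 4-fold.
Codon 7 CCT (Pro): third position 4-fold.
Codon 8 CGT (Arg): third position 4-fold.
Codon 9 GGC (Gly): third position 4-fold.
Codon 10 CCC (Pro): third position 4-fold.
Four-fold degenerate third positions: 7.

7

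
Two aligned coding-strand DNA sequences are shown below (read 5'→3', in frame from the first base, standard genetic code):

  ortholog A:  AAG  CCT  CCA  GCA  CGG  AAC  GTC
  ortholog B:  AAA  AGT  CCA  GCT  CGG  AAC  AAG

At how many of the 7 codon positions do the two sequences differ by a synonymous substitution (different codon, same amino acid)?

2

Codon 1: AAG Lys / AAA Lys — synonymous.
Codon 2: CCT Pro / AGT Ser — nonsynonymous.
Codon 3: CCA Pro / CCA Pro — identical.
Codon 4: GCA Ala / GCT Ala — synonymous.
Codon 5: CGG Arg / CGG Arg — identical.
Codon 6: AAC Asn / AAC Asn — identical.
Codon 7: GTC Val / AAG Lys — nonsynonymous.
Synonymous differences: 2.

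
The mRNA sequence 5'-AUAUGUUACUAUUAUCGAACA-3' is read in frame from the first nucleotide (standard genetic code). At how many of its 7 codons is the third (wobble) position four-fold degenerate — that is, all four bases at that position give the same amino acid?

Codon 1 AUA (Ile): third position 3-fold.
Codon 2 UGU (Cys): third position 2-fold.
Codon 3 UAC (Tyr): third position 2-fold.
Codon 4 UAU (Tyr): third position 2-fold.
Codon 5 UAU (Tyr): third position 2-fold.
Codon 6 CGA (Arg): third position 4-fold.
Codon 7 ACA (Thr): third position 4-fold.
Four-fold degenerate third positions: 2.

2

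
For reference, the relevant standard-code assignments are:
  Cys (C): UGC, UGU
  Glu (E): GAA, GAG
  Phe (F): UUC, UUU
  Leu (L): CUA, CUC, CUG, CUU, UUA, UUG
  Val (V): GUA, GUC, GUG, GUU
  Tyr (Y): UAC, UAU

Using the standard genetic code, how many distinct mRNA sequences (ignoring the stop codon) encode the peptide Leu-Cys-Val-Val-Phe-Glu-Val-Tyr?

Leu: 6 codons.
Cys: 2 codons.
Val: 4 codons.
Val: 4 codons.
Phe: 2 codons.
Glu: 2 codons.
Val: 4 codons.
Tyr: 2 codons.
6 × 2 × 4 × 4 × 2 × 2 × 4 × 2 = 6144.

6144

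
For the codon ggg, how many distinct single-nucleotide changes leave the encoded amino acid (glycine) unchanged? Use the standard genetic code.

Position 1: none → 0 synonymous.
Position 2: none → 0 synonymous.
Position 3: GGU, GGC, GGA → 3 synonymous.
Total: 0 + 0 + 3 = 3.

3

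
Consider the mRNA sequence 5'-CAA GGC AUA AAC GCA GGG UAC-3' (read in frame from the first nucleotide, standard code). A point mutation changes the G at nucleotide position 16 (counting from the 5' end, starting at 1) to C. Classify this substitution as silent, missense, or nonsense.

missense

Position 16 falls in codon 6: GGG → Gly.
After the substitution the codon is CGG → Arg.
Gly ≠ Arg, so this is a missense mutation.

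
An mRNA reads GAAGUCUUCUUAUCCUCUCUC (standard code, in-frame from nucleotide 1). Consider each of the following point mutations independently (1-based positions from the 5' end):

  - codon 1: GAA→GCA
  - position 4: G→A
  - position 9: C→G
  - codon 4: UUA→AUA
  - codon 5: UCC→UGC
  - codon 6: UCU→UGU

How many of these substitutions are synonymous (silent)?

0

Codon 1: GAA (Glu) → GCA (Ala) — missense.
Codon 2: GUC (Val) → AUC (Ile) — missense.
Codon 3: UUC (Phe) → UUG (Leu) — missense.
Codon 4: UUA (Leu) → AUA (Ile) — missense.
Codon 5: UCC (Ser) → UGC (Cys) — missense.
Codon 6: UCU (Ser) → UGU (Cys) — missense.
Synonymous: 0 of 6.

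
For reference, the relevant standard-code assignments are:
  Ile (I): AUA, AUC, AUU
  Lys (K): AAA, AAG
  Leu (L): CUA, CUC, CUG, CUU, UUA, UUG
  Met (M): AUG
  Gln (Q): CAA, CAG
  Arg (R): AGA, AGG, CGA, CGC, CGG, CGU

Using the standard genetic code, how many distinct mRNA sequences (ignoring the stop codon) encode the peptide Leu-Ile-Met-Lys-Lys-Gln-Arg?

864

Leu: 6 codons.
Ile: 3 codons.
Met: 1 codon.
Lys: 2 codons.
Lys: 2 codons.
Gln: 2 codons.
Arg: 6 codons.
6 × 3 × 1 × 2 × 2 × 2 × 6 = 864.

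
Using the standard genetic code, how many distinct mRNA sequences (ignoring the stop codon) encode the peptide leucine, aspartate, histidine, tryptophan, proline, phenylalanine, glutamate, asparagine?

768

Leu: 6 codons.
Asp: 2 codons.
His: 2 codons.
Trp: 1 codon.
Pro: 4 codons.
Phe: 2 codons.
Glu: 2 codons.
Asn: 2 codons.
6 × 2 × 2 × 1 × 4 × 2 × 2 × 2 = 768.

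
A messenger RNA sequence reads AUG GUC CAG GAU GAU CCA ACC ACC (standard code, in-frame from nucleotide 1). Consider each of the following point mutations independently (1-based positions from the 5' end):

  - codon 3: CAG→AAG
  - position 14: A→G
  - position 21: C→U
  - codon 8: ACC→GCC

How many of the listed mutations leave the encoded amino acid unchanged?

Codon 3: CAG (Gln) → AAG (Lys) — missense.
Codon 5: GAU (Asp) → GGU (Gly) — missense.
Codon 7: ACC (Thr) → ACU (Thr) — synonymous.
Codon 8: ACC (Thr) → GCC (Ala) — missense.
Synonymous: 1 of 4.

1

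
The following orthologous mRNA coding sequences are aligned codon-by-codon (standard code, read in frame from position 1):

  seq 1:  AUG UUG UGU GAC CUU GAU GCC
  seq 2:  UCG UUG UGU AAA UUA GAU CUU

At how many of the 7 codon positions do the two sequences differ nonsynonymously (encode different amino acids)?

3

Codon 1: AUG Met / UCG Ser — nonsynonymous.
Codon 2: UUG Leu / UUG Leu — identical.
Codon 3: UGU Cys / UGU Cys — identical.
Codon 4: GAC Asp / AAA Lys — nonsynonymous.
Codon 5: CUU Leu / UUA Leu — synonymous.
Codon 6: GAU Asp / GAU Asp — identical.
Codon 7: GCC Ala / CUU Leu — nonsynonymous.
Nonsynonymous differences: 3.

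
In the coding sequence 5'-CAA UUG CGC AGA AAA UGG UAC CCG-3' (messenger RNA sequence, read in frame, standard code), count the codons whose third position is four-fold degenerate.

Codon 1 CAA (Gln): third position 2-fold.
Codon 2 UUG (Leu): third position 2-fold.
Codon 3 CGC (Arg): third position 4-fold.
Codon 4 AGA (Arg): third position 2-fold.
Codon 5 AAA (Lys): third position 2-fold.
Codon 6 UGG (Trp): third position 1-fold.
Codon 7 UAC (Tyr): third position 2-fold.
Codon 8 CCG (Pro): third position 4-fold.
Four-fold degenerate third positions: 2.

2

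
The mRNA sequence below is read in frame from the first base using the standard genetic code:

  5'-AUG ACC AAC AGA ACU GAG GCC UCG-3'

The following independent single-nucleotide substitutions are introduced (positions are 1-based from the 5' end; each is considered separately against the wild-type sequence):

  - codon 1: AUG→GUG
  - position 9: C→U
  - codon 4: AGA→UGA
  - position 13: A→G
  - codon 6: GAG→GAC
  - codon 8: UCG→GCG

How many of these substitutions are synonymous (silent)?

Codon 1: AUG (Met) → GUG (Val) — missense.
Codon 3: AAC (Asn) → AAU (Asn) — synonymous.
Codon 4: AGA (Arg) → UGA (Stop) — nonsense.
Codon 5: ACU (Thr) → GCU (Ala) — missense.
Codon 6: GAG (Glu) → GAC (Asp) — missense.
Codon 8: UCG (Ser) → GCG (Ala) — missense.
Synonymous: 1 of 6.

1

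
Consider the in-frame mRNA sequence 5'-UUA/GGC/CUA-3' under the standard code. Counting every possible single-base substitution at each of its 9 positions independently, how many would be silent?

9

Codon 1 (UUA, Leu): 2 synonymous substitutions.
Codon 2 (GGC, Gly): 3 synonymous substitutions.
Codon 3 (CUA, Leu): 4 synonymous substitutions.
Total: 2 + 3 + 4 = 9.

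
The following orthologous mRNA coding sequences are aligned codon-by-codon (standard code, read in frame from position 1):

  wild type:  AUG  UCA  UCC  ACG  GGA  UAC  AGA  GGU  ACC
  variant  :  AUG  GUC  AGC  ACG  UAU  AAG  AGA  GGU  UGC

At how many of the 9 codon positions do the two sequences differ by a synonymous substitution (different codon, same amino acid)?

Codon 1: AUG Met / AUG Met — identical.
Codon 2: UCA Ser / GUC Val — nonsynonymous.
Codon 3: UCC Ser / AGC Ser — synonymous.
Codon 4: ACG Thr / ACG Thr — identical.
Codon 5: GGA Gly / UAU Tyr — nonsynonymous.
Codon 6: UAC Tyr / AAG Lys — nonsynonymous.
Codon 7: AGA Arg / AGA Arg — identical.
Codon 8: GGU Gly / GGU Gly — identical.
Codon 9: ACC Thr / UGC Cys — nonsynonymous.
Synonymous differences: 1.

1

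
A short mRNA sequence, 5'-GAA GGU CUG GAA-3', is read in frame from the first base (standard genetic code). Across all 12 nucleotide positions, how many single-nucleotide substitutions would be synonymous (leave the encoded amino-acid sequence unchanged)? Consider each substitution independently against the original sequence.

Codon 1 (GAA, Glu): 1 synonymous substitution.
Codon 2 (GGU, Gly): 3 synonymous substitutions.
Codon 3 (CUG, Leu): 4 synonymous substitutions.
Codon 4 (GAA, Glu): 1 synonymous substitution.
Total: 1 + 3 + 4 + 1 = 9.

9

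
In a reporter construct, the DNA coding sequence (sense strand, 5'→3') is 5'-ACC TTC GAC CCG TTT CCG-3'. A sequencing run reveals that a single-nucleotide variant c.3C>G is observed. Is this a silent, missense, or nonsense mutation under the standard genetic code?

silent

Position 3 falls in codon 1: ACC → Thr.
After the substitution the codon is ACG → Thr.
Both encode Thr, so the change is synonymous.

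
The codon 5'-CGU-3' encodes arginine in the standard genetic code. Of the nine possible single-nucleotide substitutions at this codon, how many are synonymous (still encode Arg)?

Position 1: none → 0 synonymous.
Position 2: none → 0 synonymous.
Position 3: CGC, CGA, CGG → 3 synonymous.
Total: 0 + 0 + 3 = 3.

3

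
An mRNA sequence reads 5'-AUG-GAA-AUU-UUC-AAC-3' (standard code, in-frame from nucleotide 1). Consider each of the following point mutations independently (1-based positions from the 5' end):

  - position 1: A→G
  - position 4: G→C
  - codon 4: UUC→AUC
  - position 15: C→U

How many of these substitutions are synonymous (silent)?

Codon 1: AUG (Met) → GUG (Val) — missense.
Codon 2: GAA (Glu) → CAA (Gln) — missense.
Codon 4: UUC (Phe) → AUC (Ile) — missense.
Codon 5: AAC (Asn) → AAU (Asn) — synonymous.
Synonymous: 1 of 4.

1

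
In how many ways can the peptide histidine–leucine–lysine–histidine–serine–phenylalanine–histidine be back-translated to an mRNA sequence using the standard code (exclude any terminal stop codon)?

His: 2 codons.
Leu: 6 codons.
Lys: 2 codons.
His: 2 codons.
Ser: 6 codons.
Phe: 2 codons.
His: 2 codons.
2 × 6 × 2 × 2 × 6 × 2 × 2 = 1152.

1152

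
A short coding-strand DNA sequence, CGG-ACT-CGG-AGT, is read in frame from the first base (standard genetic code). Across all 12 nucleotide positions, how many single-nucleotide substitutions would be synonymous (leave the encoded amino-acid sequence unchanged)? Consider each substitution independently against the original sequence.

Codon 1 (CGG, Arg): 4 synonymous substitutions.
Codon 2 (ACT, Thr): 3 synonymous substitutions.
Codon 3 (CGG, Arg): 4 synonymous substitutions.
Codon 4 (AGT, Ser): 1 synonymous substitution.
Total: 4 + 3 + 4 + 1 = 12.

12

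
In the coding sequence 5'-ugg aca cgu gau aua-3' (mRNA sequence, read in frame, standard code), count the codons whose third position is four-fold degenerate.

Codon 1 UGG (Trp): third position 1-fold.
Codon 2 ACA (Thr): third position 4-fold.
Codon 3 CGU (Arg): third position 4-fold.
Codon 4 GAU (Asp): third position 2-fold.
Codon 5 AUA (Ile): third position 3-fold.
Four-fold degenerate third positions: 2.

2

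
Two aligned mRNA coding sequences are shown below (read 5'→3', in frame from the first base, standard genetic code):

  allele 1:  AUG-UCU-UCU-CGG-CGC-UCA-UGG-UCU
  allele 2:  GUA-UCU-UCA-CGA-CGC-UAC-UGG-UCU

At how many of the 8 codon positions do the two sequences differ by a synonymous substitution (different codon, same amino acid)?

Codon 1: AUG Met / GUA Val — nonsynonymous.
Codon 2: UCU Ser / UCU Ser — identical.
Codon 3: UCU Ser / UCA Ser — synonymous.
Codon 4: CGG Arg / CGA Arg — synonymous.
Codon 5: CGC Arg / CGC Arg — identical.
Codon 6: UCA Ser / UAC Tyr — nonsynonymous.
Codon 7: UGG Trp / UGG Trp — identical.
Codon 8: UCU Ser / UCU Ser — identical.
Synonymous differences: 2.

2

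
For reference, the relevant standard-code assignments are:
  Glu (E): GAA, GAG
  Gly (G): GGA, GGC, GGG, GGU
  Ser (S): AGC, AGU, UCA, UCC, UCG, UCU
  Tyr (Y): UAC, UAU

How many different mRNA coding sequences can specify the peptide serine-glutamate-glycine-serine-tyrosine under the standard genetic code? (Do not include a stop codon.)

576

Ser: 6 codons.
Glu: 2 codons.
Gly: 4 codons.
Ser: 6 codons.
Tyr: 2 codons.
6 × 2 × 4 × 6 × 2 = 576.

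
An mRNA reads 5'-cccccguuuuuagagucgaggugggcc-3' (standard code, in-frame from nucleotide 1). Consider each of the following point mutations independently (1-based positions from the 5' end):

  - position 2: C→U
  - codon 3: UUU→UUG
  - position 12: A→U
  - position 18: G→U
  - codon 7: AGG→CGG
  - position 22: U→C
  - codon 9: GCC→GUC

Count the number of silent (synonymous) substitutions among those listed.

2

Codon 1: CCC (Pro) → CUC (Leu) — missense.
Codon 3: UUU (Phe) → UUG (Leu) — missense.
Codon 4: UUA (Leu) → UUU (Phe) — missense.
Codon 6: UCG (Ser) → UCU (Ser) — synonymous.
Codon 7: AGG (Arg) → CGG (Arg) — synonymous.
Codon 8: UGG (Trp) → CGG (Arg) — missense.
Codon 9: GCC (Ala) → GUC (Val) — missense.
Synonymous: 2 of 7.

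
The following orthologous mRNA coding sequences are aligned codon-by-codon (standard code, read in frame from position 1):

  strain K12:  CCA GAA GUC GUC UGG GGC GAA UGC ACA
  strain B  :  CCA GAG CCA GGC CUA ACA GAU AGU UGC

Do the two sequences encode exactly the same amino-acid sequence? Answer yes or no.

Codon 1: CCA Pro / CCA Pro — identical.
Codon 2: GAA Glu / GAG Glu — synonymous.
Codon 3: GUC Val / CCA Pro — nonsynonymous.
Codon 4: GUC Val / GGC Gly — nonsynonymous.
Codon 5: UGG Trp / CUA Leu — nonsynonymous.
Codon 6: GGC Gly / ACA Thr — nonsynonymous.
Codon 7: GAA Glu / GAU Asp — nonsynonymous.
Codon 8: UGC Cys / AGU Ser — nonsynonymous.
Codon 9: ACA Thr / UGC Cys — nonsynonymous.
Nonsynonymous differences: 7 → different protein.

no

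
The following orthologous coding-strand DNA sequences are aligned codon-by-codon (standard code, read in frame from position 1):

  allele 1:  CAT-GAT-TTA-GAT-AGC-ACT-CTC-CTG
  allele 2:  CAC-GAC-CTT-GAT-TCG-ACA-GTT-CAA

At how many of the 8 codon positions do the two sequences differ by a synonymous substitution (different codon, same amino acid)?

5

Codon 1: CAT His / CAC His — synonymous.
Codon 2: GAT Asp / GAC Asp — synonymous.
Codon 3: TTA Leu / CTT Leu — synonymous.
Codon 4: GAT Asp / GAT Asp — identical.
Codon 5: AGC Ser / TCG Ser — synonymous.
Codon 6: ACT Thr / ACA Thr — synonymous.
Codon 7: CTC Leu / GTT Val — nonsynonymous.
Codon 8: CTG Leu / CAA Gln — nonsynonymous.
Synonymous differences: 5.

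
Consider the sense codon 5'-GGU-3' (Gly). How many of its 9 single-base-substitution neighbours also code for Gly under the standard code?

3

Position 1: none → 0 synonymous.
Position 2: none → 0 synonymous.
Position 3: GGC, GGA, GGG → 3 synonymous.
Total: 0 + 0 + 3 = 3.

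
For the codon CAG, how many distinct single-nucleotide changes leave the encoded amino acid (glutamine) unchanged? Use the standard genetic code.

Position 1: none → 0 synonymous.
Position 2: none → 0 synonymous.
Position 3: CAA → 1 synonymous.
Total: 0 + 0 + 1 = 1.

1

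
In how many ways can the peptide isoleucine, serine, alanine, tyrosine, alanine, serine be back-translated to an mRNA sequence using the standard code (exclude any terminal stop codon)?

Ile: 3 codons.
Ser: 6 codons.
Ala: 4 codons.
Tyr: 2 codons.
Ala: 4 codons.
Ser: 6 codons.
3 × 6 × 4 × 2 × 4 × 6 = 3456.

3456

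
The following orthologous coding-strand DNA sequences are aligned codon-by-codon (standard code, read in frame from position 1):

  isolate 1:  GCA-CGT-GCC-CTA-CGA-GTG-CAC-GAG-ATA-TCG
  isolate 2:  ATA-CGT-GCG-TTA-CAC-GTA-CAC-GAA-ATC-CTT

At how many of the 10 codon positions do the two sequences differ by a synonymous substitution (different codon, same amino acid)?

Codon 1: GCA Ala / ATA Ile — nonsynonymous.
Codon 2: CGT Arg / CGT Arg — identical.
Codon 3: GCC Ala / GCG Ala — synonymous.
Codon 4: CTA Leu / TTA Leu — synonymous.
Codon 5: CGA Arg / CAC His — nonsynonymous.
Codon 6: GTG Val / GTA Val — synonymous.
Codon 7: CAC His / CAC His — identical.
Codon 8: GAG Glu / GAA Glu — synonymous.
Codon 9: ATA Ile / ATC Ile — synonymous.
Codon 10: TCG Ser / CTT Leu — nonsynonymous.
Synonymous differences: 5.

5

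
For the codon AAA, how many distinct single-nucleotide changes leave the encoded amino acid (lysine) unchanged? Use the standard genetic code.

Position 1: none → 0 synonymous.
Position 2: none → 0 synonymous.
Position 3: AAG → 1 synonymous.
Total: 0 + 0 + 1 = 1.

1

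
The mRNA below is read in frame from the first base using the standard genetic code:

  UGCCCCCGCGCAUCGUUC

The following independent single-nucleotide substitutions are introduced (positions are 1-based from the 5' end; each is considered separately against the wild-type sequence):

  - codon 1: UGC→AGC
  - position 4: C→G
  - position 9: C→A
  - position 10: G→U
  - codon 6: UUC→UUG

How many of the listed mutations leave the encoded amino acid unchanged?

1

Codon 1: UGC (Cys) → AGC (Ser) — missense.
Codon 2: CCC (Pro) → GCC (Ala) — missense.
Codon 3: CGC (Arg) → CGA (Arg) — synonymous.
Codon 4: GCA (Ala) → UCA (Ser) — missense.
Codon 6: UUC (Phe) → UUG (Leu) — missense.
Synonymous: 1 of 5.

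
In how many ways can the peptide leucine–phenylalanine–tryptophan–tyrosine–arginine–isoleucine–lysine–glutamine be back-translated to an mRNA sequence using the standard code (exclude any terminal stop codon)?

1728

Leu: 6 codons.
Phe: 2 codons.
Trp: 1 codon.
Tyr: 2 codons.
Arg: 6 codons.
Ile: 3 codons.
Lys: 2 codons.
Gln: 2 codons.
6 × 2 × 1 × 2 × 6 × 3 × 2 × 2 = 1728.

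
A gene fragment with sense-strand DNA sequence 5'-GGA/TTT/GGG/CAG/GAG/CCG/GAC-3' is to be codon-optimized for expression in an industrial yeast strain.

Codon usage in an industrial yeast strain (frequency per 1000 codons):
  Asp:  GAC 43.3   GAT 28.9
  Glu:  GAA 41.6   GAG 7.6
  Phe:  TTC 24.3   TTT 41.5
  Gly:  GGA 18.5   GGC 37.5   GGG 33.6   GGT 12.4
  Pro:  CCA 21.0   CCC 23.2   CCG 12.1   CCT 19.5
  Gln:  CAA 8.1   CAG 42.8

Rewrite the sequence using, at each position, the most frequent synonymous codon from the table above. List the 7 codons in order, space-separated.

Codon 1 (Gly): best is GGC at 37.5.
Codon 2 (Phe): best is TTT at 41.5.
Codon 3 (Gly): best is GGC at 37.5.
Codon 4 (Gln): best is CAG at 42.8.
Codon 5 (Glu): best is GAA at 41.6.
Codon 6 (Pro): best is CCC at 23.2.
Codon 7 (Asp): best is GAC at 43.3.

GGC TTT GGC CAG GAA CCC GAC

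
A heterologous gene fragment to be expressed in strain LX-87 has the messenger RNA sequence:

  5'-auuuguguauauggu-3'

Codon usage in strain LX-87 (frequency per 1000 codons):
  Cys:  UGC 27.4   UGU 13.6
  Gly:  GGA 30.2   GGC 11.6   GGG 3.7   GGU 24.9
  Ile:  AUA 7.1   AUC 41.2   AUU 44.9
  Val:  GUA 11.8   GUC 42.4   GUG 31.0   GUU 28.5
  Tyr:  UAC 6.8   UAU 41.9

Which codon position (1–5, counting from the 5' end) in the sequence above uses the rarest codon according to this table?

3

Codon 1 AUU (Ile): 44.9 per 1000.
Codon 2 UGU (Cys): 13.6 per 1000.
Codon 3 GUA (Val): 11.8 per 1000.
Codon 4 UAU (Tyr): 41.9 per 1000.
Codon 5 GGU (Gly): 24.9 per 1000.
Lowest frequency is 11.8 at codon 3.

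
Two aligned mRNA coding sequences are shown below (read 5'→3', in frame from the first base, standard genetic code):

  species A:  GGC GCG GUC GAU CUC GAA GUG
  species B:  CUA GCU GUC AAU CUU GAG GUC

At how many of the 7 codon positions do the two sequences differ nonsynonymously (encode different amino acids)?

Codon 1: GGC Gly / CUA Leu — nonsynonymous.
Codon 2: GCG Ala / GCU Ala — synonymous.
Codon 3: GUC Val / GUC Val — identical.
Codon 4: GAU Asp / AAU Asn — nonsynonymous.
Codon 5: CUC Leu / CUU Leu — synonymous.
Codon 6: GAA Glu / GAG Glu — synonymous.
Codon 7: GUG Val / GUC Val — synonymous.
Nonsynonymous differences: 2.

2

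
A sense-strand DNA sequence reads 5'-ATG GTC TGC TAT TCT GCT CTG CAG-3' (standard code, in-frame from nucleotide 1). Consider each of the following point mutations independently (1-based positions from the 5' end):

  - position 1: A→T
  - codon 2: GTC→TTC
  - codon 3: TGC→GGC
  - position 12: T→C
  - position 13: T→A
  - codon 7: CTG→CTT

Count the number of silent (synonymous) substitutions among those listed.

Codon 1: ATG (Met) → TTG (Leu) — missense.
Codon 2: GTC (Val) → TTC (Phe) — missense.
Codon 3: TGC (Cys) → GGC (Gly) — missense.
Codon 4: TAT (Tyr) → TAC (Tyr) — synonymous.
Codon 5: TCT (Ser) → ACT (Thr) — missense.
Codon 7: CTG (Leu) → CTT (Leu) — synonymous.
Synonymous: 2 of 6.

2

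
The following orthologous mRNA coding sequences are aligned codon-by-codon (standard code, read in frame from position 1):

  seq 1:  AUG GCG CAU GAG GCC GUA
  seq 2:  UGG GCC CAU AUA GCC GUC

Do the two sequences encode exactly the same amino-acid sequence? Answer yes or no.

no

Codon 1: AUG Met / UGG Trp — nonsynonymous.
Codon 2: GCG Ala / GCC Ala — synonymous.
Codon 3: CAU His / CAU His — identical.
Codon 4: GAG Glu / AUA Ile — nonsynonymous.
Codon 5: GCC Ala / GCC Ala — identical.
Codon 6: GUA Val / GUC Val — synonymous.
Nonsynonymous differences: 2 → different protein.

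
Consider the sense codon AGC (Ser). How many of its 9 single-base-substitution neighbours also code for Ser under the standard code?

Position 1: none → 0 synonymous.
Position 2: none → 0 synonymous.
Position 3: AGT → 1 synonymous.
Total: 0 + 0 + 1 = 1.

1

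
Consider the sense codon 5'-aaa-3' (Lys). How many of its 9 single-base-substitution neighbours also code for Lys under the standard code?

1

Position 1: none → 0 synonymous.
Position 2: none → 0 synonymous.
Position 3: AAG → 1 synonymous.
Total: 0 + 0 + 1 = 1.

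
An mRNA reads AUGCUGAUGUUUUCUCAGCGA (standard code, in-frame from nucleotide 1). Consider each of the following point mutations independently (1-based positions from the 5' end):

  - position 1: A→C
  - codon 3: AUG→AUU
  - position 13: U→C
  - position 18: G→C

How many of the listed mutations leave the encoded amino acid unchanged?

0

Codon 1: AUG (Met) → CUG (Leu) — missense.
Codon 3: AUG (Met) → AUU (Ile) — missense.
Codon 5: UCU (Ser) → CCU (Pro) — missense.
Codon 6: CAG (Gln) → CAC (His) — missense.
Synonymous: 0 of 4.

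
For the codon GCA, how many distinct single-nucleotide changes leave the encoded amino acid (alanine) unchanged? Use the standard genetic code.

Position 1: none → 0 synonymous.
Position 2: none → 0 synonymous.
Position 3: GCU, GCC, GCG → 3 synonymous.
Total: 0 + 0 + 3 = 3.

3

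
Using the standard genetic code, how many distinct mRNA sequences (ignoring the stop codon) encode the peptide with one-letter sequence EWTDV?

Glu: 2 codons.
Trp: 1 codon.
Thr: 4 codons.
Asp: 2 codons.
Val: 4 codons.
2 × 1 × 4 × 2 × 4 = 64.

64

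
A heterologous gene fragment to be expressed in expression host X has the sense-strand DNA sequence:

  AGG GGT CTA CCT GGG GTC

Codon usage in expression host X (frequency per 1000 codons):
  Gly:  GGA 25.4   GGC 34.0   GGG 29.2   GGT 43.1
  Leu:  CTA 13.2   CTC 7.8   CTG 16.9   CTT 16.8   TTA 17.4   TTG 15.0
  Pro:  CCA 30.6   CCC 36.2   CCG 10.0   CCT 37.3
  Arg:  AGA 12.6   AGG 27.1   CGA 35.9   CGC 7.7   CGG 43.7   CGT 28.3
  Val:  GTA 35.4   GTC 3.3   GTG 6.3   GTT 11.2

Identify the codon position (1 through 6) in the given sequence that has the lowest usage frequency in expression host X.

Codon 1 AGG (Arg): 27.1 per 1000.
Codon 2 GGT (Gly): 43.1 per 1000.
Codon 3 CTA (Leu): 13.2 per 1000.
Codon 4 CCT (Pro): 37.3 per 1000.
Codon 5 GGG (Gly): 29.2 per 1000.
Codon 6 GTC (Val): 3.3 per 1000.
Lowest frequency is 3.3 at codon 6.

6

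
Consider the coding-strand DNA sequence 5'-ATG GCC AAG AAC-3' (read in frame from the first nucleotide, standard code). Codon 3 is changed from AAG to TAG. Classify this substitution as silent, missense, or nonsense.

Position 7 falls in codon 3: AAG → Lys.
After the substitution the codon is TAG → Stop.
The new codon is a stop codon, so this is a nonsense mutation.

nonsense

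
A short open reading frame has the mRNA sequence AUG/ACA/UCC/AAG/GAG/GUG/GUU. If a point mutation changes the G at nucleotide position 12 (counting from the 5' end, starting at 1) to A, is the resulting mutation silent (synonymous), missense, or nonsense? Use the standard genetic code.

silent

Position 12 falls in codon 4: AAG → Lys.
After the substitution the codon is AAA → Lys.
Both encode Lys, so the change is synonymous.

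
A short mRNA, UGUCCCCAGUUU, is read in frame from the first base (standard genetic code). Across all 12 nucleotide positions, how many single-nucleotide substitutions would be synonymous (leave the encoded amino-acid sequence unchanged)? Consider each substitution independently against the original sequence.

6

Codon 1 (UGU, Cys): 1 synonymous substitution.
Codon 2 (CCC, Pro): 3 synonymous substitutions.
Codon 3 (CAG, Gln): 1 synonymous substitution.
Codon 4 (UUU, Phe): 1 synonymous substitution.
Total: 1 + 3 + 1 + 1 = 6.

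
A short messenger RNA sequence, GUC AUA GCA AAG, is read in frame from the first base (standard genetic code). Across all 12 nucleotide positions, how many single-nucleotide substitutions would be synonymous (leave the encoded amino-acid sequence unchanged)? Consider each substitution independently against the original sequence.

9

Codon 1 (GUC, Val): 3 synonymous substitutions.
Codon 2 (AUA, Ile): 2 synonymous substitutions.
Codon 3 (GCA, Ala): 3 synonymous substitutions.
Codon 4 (AAG, Lys): 1 synonymous substitution.
Total: 3 + 2 + 3 + 1 = 9.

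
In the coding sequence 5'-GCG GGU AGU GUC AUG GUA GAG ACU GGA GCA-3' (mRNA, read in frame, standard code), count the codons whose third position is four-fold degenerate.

Codon 1 GCG (Ala): third position 4-fold.
Codon 2 GGU (Gly): third position 4-fold.
Codon 3 AGU (Ser): third position 2-fold.
Codon 4 GUC (Val): third position 4-fold.
Codon 5 AUG (Met): third position 1-fold.
Codon 6 GUA (Val): third position 4-fold.
Codon 7 GAG (Glu): third position 2-fold.
Codon 8 ACU (Thr): third position 4-fold.
Codon 9 GGA (Gly): third position 4-fold.
Codon 10 GCA (Ala): third position 4-fold.
Four-fold degenerate third positions: 7.

7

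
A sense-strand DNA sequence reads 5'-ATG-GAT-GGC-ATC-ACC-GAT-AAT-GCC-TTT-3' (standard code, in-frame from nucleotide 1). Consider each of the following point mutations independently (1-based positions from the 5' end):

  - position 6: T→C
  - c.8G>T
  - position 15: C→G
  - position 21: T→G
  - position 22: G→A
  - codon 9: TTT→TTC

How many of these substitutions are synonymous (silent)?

Codon 2: GAT (Asp) → GAC (Asp) — synonymous.
Codon 3: GGC (Gly) → GTC (Val) — missense.
Codon 5: ACC (Thr) → ACG (Thr) — synonymous.
Codon 7: AAT (Asn) → AAG (Lys) — missense.
Codon 8: GCC (Ala) → ACC (Thr) — missense.
Codon 9: TTT (Phe) → TTC (Phe) — synonymous.
Synonymous: 3 of 6.

3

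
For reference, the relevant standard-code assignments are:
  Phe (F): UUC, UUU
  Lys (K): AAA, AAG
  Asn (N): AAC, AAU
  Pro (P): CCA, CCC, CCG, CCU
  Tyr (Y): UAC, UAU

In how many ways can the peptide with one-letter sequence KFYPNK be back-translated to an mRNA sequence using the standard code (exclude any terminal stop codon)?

128

Lys: 2 codons.
Phe: 2 codons.
Tyr: 2 codons.
Pro: 4 codons.
Asn: 2 codons.
Lys: 2 codons.
2 × 2 × 2 × 4 × 2 × 2 = 128.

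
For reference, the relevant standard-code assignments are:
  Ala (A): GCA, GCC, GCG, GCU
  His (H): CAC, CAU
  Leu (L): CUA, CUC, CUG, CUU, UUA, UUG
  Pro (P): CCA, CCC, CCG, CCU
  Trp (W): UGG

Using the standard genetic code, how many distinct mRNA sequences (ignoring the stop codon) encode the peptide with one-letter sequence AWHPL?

192

Ala: 4 codons.
Trp: 1 codon.
His: 2 codons.
Pro: 4 codons.
Leu: 6 codons.
4 × 1 × 2 × 4 × 6 = 192.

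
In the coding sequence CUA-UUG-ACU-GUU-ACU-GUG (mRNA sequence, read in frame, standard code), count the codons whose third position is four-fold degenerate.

Codon 1 CUA (Leu): third position 4-fold.
Codon 2 UUG (Leu): third position 2-fold.
Codon 3 ACU (Thr): third position 4-fold.
Codon 4 GUU (Val): third position 4-fold.
Codon 5 ACU (Thr): third position 4-fold.
Codon 6 GUG (Val): third position 4-fold.
Four-fold degenerate third positions: 5.

5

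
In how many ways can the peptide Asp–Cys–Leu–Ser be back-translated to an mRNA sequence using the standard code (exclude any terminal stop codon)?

144

Asp: 2 codons.
Cys: 2 codons.
Leu: 6 codons.
Ser: 6 codons.
2 × 2 × 6 × 6 = 144.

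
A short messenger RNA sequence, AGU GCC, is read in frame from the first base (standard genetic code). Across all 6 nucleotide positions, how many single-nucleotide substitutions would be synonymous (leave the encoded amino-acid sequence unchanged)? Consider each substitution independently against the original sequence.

4

Codon 1 (AGU, Ser): 1 synonymous substitution.
Codon 2 (GCC, Ala): 3 synonymous substitutions.
Total: 1 + 3 = 4.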